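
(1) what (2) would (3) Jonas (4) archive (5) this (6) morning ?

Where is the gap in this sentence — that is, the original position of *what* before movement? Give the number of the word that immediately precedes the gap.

4

Before movement: Jonas would archive what this morning.
The filler 'what' is interpreted as the direct object of 'archive'. Fronting leaves a gap immediately after 'archive':
What would Jonas archive ___ this morning?
'archive' is word 4.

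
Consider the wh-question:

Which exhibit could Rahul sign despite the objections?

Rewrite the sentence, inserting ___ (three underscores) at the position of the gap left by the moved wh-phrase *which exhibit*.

Underlying clause: Rahul could sign which exhibit despite the objections.
'which exhibit' is the direct object of 'sign'. The gap is right after 'sign'.

Which exhibit could Rahul sign ___ despite the objections?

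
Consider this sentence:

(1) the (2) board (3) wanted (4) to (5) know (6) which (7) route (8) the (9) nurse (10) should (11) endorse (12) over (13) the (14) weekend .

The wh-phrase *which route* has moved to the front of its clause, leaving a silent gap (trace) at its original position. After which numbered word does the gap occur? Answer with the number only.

11

Pre-movement form: The nurse should endorse which route over the weekend.
'which route' is the direct object of 'endorse'. Fronting leaves a gap immediately after 'endorse':
The board wanted to know which route the nurse should endorse ___ over the weekend.
'endorse' is word 11.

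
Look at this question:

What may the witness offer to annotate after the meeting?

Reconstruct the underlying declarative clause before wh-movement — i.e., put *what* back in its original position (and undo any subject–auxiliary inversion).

The witness may offer to annotate what after the meeting.

'what' is the direct object of 'annotate'. Fronting leaves a gap immediately after 'annotate':
What may the witness offer to annotate ___ after the meeting?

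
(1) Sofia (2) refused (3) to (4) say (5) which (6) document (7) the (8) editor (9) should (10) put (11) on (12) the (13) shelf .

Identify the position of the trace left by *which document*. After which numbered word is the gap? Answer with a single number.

10

Underlying clause: The editor should put which document on the shelf.
The filler 'which document' is interpreted as the direct object of 'put'. Fronting leaves a gap immediately after 'put':
Sofia refused to say which document the editor should put ___ on the shelf.
'put' is word 10.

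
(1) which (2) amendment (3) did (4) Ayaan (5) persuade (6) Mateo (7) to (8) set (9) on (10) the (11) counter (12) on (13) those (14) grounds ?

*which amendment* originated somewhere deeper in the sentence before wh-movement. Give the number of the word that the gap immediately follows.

In situ: Ayaan did persuade Mateo to set which amendment on the counter on those grounds.
The filler 'which amendment' is interpreted as the direct object of 'set'. Fronting leaves a gap immediately after 'set':
Which amendment did Ayaan persuade Mateo to set ___ on the counter on those grounds?
'set' is word 8.

8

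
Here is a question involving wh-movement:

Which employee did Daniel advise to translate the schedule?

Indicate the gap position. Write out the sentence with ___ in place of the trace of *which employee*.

Which employee did Daniel advise ___ to translate the schedule?

Pre-movement form: Daniel did advise which employee to translate the schedule.
'which employee' functions as the direct object of 'advise'. The gap is right after 'advise'.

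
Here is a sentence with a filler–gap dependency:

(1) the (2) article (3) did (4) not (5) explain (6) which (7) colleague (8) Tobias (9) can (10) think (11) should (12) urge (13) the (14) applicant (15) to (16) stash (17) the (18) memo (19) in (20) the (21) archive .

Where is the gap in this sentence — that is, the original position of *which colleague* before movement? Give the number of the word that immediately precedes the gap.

10

Before movement: Tobias can think which colleague should urge the applicant to stash the memo in the archive.
'which colleague' is the subject of the clause embedded under 'think'. Wh-movement fronts it, leaving a gap right after 'think':
The article did not explain which colleague Tobias can think ___ should urge the applicant to stash the memo in the archive.
'think' is word 10.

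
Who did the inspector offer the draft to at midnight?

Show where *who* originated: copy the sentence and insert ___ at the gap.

Who did the inspector offer the draft to ___ at midnight?

In situ: The inspector did offer the draft to who at midnight.
'who' functions as the object of the preposition 'to' (recipient of 'offer'). The gap is right after 'to'.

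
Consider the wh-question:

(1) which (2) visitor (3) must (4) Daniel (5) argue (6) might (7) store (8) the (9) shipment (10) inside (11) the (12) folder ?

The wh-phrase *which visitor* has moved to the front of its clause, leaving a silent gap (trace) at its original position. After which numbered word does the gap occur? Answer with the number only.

Before movement: Daniel must argue which visitor might store the shipment inside the folder.
'which visitor' functions as the subject of the clause embedded under 'argue'. Fronting leaves a gap immediately after 'argue':
Which visitor must Daniel argue ___ might store the shipment inside the folder?
'argue' is word 5.

5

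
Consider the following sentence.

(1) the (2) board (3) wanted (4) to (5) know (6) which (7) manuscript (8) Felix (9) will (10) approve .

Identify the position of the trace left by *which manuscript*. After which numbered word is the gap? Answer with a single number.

Pre-movement form: Felix will approve which manuscript.
The filler 'which manuscript' is interpreted as the direct object of 'approve'. Fronting leaves a gap immediately after 'approve':
The board wanted to know which manuscript Felix will approve ___.
'approve' is word 10.

10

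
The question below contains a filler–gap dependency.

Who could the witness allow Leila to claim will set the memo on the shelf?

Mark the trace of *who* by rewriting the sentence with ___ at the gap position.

Pre-movement form: The witness could allow Leila to claim who will set the memo on the shelf.
The filler 'who' is interpreted as the subject of the clause embedded under 'claim'. The gap is right after 'claim'.

Who could the witness allow Leila to claim ___ will set the memo on the shelf?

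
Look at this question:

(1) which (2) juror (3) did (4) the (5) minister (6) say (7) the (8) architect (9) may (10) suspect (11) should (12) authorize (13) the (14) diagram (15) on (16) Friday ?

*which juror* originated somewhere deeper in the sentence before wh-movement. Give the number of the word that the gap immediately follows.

10

In situ: The minister did say the architect may suspect which juror should authorize the diagram on Friday.
'which juror' is the subject of the clause embedded under 'suspect'. It moves to the left edge, and the trace sits right after 'suspect':
Which juror did the minister say the architect may suspect ___ should authorize the diagram on Friday?
'suspect' is word 10.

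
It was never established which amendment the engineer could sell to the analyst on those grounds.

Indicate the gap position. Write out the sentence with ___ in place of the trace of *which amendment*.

It was never established which amendment the engineer could sell ___ to the analyst on those grounds.

Underlying clause: The engineer could sell which amendment to the analyst on those grounds.
The filler 'which amendment' is interpreted as the direct object of 'sell'. The gap is right after 'sell'.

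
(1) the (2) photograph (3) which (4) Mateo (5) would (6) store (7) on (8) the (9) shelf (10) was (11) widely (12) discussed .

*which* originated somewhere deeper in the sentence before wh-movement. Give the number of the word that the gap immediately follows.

'which' functions as the direct object of 'store'. It moves to the left edge, and the trace sits right after 'store':
The photograph which Mateo would store ___ on the shelf was widely discussed.
'store' is word 6.

6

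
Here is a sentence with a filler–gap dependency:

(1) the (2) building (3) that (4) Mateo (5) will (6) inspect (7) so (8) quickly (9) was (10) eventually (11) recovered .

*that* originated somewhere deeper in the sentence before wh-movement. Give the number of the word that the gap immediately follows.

'that' is the direct object of 'inspect'. It moves to the left edge, and the trace sits right after 'inspect':
The building that Mateo will inspect ___ so quickly was eventually recovered.
'inspect' is word 6.

6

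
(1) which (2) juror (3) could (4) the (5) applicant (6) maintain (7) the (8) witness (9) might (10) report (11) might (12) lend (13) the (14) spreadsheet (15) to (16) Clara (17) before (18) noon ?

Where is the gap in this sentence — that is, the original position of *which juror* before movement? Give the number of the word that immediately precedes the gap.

10

Before movement: The applicant could maintain the witness might report which juror might lend the spreadsheet to Clara before noon.
'which juror' is the subject of the clause embedded under 'report'. It moves to the left edge, and the trace sits right after 'report':
Which juror could the applicant maintain the witness might report ___ might lend the spreadsheet to Clara before noon?
'report' is word 10.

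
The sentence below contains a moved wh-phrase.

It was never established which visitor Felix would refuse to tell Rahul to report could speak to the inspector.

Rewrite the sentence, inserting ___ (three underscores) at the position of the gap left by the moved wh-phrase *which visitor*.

In situ: Felix would refuse to tell Rahul to report which visitor could speak to the inspector.
The filler 'which visitor' is interpreted as the subject of the clause embedded under 'report'. The gap is right after 'report'.

It was never established which visitor Felix would refuse to tell Rahul to report ___ could speak to the inspector.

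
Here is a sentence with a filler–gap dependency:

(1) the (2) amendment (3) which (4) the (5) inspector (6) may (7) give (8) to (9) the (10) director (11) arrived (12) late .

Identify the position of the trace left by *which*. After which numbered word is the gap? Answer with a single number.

7

'which' functions as the direct object of 'give'. Wh-movement fronts it, leaving a gap right after 'give':
The amendment which the inspector may give ___ to the director arrived late.
'give' is word 7.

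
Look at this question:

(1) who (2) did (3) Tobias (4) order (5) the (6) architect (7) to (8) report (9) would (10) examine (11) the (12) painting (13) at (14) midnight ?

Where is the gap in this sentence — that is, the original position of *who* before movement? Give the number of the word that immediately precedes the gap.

Before movement: Tobias did order the architect to report who would examine the painting at midnight.
'who' is the subject of the clause embedded under 'report'. It moves to the left edge, and the trace sits right after 'report':
Who did Tobias order the architect to report ___ would examine the painting at midnight?
'report' is word 8.

8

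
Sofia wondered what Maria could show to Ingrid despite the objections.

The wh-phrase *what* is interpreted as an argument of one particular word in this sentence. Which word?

show

Pre-movement form: Maria could show what to Ingrid despite the objections.
'what' functions as the direct object of 'show'. Fronting leaves a gap immediately after 'show':
Sofia wondered what Maria could show ___ to Ingrid despite the objections.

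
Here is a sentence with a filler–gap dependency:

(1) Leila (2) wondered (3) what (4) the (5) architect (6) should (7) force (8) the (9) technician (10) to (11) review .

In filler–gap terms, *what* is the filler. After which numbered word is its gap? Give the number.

Pre-movement form: The architect should force the technician to review what.
The filler 'what' is interpreted as the direct object of 'review'. Wh-movement fronts it, leaving a gap right after 'review':
Leila wondered what the architect should force the technician to review ___.
'review' is word 11.

11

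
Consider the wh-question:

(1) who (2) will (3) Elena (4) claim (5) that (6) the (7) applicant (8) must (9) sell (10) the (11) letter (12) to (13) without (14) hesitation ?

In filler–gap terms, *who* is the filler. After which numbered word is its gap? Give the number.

12

Underlying clause: Elena will claim that the applicant must sell the letter to who without hesitation.
'who' is the object of the preposition 'to' (recipient of 'sell'). It moves to the left edge, and the trace sits right after 'to':
Who will Elena claim that the applicant must sell the letter to ___ without hesitation?
'to' is word 12.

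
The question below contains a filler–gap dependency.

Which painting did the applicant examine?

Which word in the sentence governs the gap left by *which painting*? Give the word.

examine

Pre-movement form: The applicant did examine which painting.
'which painting' functions as the direct object of 'examine'. Fronting leaves a gap immediately after 'examine':
Which painting did the applicant examine ___?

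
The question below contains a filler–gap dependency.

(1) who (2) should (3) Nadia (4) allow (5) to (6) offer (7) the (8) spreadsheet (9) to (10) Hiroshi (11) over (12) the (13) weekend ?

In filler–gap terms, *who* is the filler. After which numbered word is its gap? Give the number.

In situ: Nadia should allow who to offer the spreadsheet to Hiroshi over the weekend.
'who' functions as the direct object of 'allow'. It moves to the left edge, and the trace sits right after 'allow':
Who should Nadia allow ___ to offer the spreadsheet to Hiroshi over the weekend?
'allow' is word 4.

4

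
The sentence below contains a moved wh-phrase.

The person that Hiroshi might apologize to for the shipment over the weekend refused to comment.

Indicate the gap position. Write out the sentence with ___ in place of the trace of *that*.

The person that Hiroshi might apologize to ___ for the shipment over the weekend refused to comment.

'that' functions as the object of the preposition 'to'. The gap is right after 'to'.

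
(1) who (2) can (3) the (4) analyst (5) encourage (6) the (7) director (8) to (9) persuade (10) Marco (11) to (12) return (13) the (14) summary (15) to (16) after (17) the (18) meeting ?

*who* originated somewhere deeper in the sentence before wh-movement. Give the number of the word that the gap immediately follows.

Before movement: The analyst can encourage the director to persuade Marco to return the summary to who after the meeting.
The filler 'who' is interpreted as the object of the preposition 'to' (recipient of 'return'). It moves to the left edge, and the trace sits right after 'to':
Who can the analyst encourage the director to persuade Marco to return the summary to ___ after the meeting?
'to' is word 15.

15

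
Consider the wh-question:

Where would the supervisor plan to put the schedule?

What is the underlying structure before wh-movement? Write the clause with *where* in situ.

The filler 'where' is interpreted as the locative complement of 'put'. Wh-movement fronts it, leaving a gap right after 'schedule':
Where would the supervisor plan to put the schedule ___?

The supervisor would plan to put the schedule where.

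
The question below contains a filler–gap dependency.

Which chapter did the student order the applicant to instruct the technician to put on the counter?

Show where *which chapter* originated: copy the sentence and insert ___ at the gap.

Which chapter did the student order the applicant to instruct the technician to put ___ on the counter?

Before movement: The student did order the applicant to instruct the technician to put which chapter on the counter.
'which chapter' functions as the direct object of 'put'. The gap is right after 'put'.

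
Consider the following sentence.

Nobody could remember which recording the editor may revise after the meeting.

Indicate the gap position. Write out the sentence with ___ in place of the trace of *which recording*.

Underlying clause: The editor may revise which recording after the meeting.
'which recording' is the direct object of 'revise'. The gap is right after 'revise'.

Nobody could remember which recording the editor may revise ___ after the meeting.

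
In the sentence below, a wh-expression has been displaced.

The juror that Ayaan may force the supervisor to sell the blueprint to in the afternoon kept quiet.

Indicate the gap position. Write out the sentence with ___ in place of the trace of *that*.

'that' functions as the object of the preposition 'to' (recipient of 'sell'). The gap is right after 'to'.

The juror that Ayaan may force the supervisor to sell the blueprint to ___ in the afternoon kept quiet.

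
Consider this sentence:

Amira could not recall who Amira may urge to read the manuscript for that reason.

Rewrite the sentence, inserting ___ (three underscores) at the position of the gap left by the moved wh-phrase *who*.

Amira could not recall who Amira may urge ___ to read the manuscript for that reason.

Before movement: Amira may urge who to read the manuscript for that reason.
'who' is the direct object of 'urge'. The gap is right after 'urge'.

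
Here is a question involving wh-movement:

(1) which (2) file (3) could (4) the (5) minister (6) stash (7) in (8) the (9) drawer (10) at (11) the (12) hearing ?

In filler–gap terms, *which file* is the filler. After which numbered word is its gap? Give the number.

6

In situ: The minister could stash which file in the drawer at the hearing.
'which file' is the direct object of 'stash'. Wh-movement fronts it, leaving a gap right after 'stash':
Which file could the minister stash ___ in the drawer at the hearing?
'stash' is word 6.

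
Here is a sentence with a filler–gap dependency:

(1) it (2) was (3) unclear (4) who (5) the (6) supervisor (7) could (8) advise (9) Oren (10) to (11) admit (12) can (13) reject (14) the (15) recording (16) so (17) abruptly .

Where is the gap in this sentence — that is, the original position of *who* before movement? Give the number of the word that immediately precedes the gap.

11

Before movement: The supervisor could advise Oren to admit who can reject the recording so abruptly.
The filler 'who' is interpreted as the subject of the clause embedded under 'admit'. Fronting leaves a gap immediately after 'admit':
It was unclear who the supervisor could advise Oren to admit ___ can reject the recording so abruptly.
'admit' is word 11.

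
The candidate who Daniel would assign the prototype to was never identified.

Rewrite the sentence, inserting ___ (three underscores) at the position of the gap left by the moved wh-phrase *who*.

'who' functions as the object of the preposition 'to' (recipient of 'assign'). The gap is right after 'to'.

The candidate who Daniel would assign the prototype to ___ was never identified.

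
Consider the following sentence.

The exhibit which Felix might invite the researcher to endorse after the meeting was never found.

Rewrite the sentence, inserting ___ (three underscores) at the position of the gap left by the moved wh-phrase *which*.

The exhibit which Felix might invite the researcher to endorse ___ after the meeting was never found.

'which' functions as the direct object of 'endorse'. The gap is right after 'endorse'.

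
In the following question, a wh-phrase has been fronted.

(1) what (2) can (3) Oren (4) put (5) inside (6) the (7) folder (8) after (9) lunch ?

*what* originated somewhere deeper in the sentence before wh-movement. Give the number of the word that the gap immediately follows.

4

In situ: Oren can put what inside the folder after lunch.
'what' is the direct object of 'put'. Fronting leaves a gap immediately after 'put':
What can Oren put ___ inside the folder after lunch?
'put' is word 4.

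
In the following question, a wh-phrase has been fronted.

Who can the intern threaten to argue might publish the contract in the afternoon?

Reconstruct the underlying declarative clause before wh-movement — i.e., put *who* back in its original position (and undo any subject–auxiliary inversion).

The intern can threaten to argue who might publish the contract in the afternoon.

'who' functions as the subject of the clause embedded under 'argue'. Wh-movement fronts it, leaving a gap right after 'argue':
Who can the intern threaten to argue ___ might publish the contract in the afternoon?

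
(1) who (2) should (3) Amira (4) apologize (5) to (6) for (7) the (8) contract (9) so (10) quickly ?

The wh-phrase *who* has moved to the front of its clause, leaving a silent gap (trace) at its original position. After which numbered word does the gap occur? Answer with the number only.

5

Before movement: Amira should apologize to who for the contract so quickly.
'who' functions as the object of the preposition 'to'. Wh-movement fronts it, leaving a gap right after 'to':
Who should Amira apologize to ___ for the contract so quickly?
'to' is word 5.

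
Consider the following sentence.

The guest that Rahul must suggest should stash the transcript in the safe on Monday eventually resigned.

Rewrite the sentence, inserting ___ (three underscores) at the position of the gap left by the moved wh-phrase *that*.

'that' functions as the subject of the clause embedded under 'suggest'. The gap is right after 'suggest'.

The guest that Rahul must suggest ___ should stash the transcript in the safe on Monday eventually resigned.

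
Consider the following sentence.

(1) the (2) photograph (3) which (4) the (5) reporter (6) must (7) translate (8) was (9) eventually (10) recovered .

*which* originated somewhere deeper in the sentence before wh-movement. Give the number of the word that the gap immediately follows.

'which' functions as the direct object of 'translate'. It moves to the left edge, and the trace sits right after 'translate':
The photograph which the reporter must translate ___ was eventually recovered.
'translate' is word 7.

7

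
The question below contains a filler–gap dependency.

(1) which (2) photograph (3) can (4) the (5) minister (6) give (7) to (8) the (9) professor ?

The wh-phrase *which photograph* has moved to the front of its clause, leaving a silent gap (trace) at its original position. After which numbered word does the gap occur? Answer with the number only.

Pre-movement form: The minister can give which photograph to the professor.
The filler 'which photograph' is interpreted as the direct object of 'give'. Fronting leaves a gap immediately after 'give':
Which photograph can the minister give ___ to the professor?
'give' is word 6.

6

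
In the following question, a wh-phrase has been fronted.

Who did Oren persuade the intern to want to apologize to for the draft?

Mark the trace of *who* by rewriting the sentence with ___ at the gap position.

Who did Oren persuade the intern to want to apologize to ___ for the draft?

Pre-movement form: Oren did persuade the intern to want to apologize to who for the draft.
The filler 'who' is interpreted as the object of the preposition 'to'. The gap is right after 'to'.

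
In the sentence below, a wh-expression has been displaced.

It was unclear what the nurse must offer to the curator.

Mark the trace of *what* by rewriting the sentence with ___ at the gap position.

It was unclear what the nurse must offer ___ to the curator.

Pre-movement form: The nurse must offer what to the curator.
'what' is the direct object of 'offer'. The gap is right after 'offer'.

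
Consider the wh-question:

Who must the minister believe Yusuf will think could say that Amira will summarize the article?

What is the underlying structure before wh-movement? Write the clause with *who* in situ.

The minister must believe Yusuf will think who could say that Amira will summarize the article.

'who' is the subject of the clause embedded under 'think'. Wh-movement fronts it, leaving a gap right after 'think':
Who must the minister believe Yusuf will think ___ could say that Amira will summarize the article?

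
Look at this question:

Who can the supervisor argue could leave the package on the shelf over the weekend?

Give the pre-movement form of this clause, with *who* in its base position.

The filler 'who' is interpreted as the subject of the clause embedded under 'argue'. Fronting leaves a gap immediately after 'argue':
Who can the supervisor argue ___ could leave the package on the shelf over the weekend?

The supervisor can argue who could leave the package on the shelf over the weekend.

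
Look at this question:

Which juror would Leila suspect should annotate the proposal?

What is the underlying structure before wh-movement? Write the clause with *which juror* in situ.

The filler 'which juror' is interpreted as the subject of the clause embedded under 'suspect'. Wh-movement fronts it, leaving a gap right after 'suspect':
Which juror would Leila suspect ___ should annotate the proposal?

Leila would suspect which juror should annotate the proposal.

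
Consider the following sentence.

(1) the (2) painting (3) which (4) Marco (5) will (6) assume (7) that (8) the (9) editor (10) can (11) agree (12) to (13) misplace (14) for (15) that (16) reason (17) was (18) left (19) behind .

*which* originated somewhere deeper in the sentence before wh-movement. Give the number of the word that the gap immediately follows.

'which' functions as the direct object of 'misplace'. Wh-movement fronts it, leaving a gap right after 'misplace':
The painting which Marco will assume that the editor can agree to misplace ___ for that reason was left behind.
'misplace' is word 13.

13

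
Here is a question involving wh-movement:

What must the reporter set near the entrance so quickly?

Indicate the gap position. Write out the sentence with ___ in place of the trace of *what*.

What must the reporter set ___ near the entrance so quickly?

Pre-movement form: The reporter must set what near the entrance so quickly.
'what' is the direct object of 'set'. The gap is right after 'set'.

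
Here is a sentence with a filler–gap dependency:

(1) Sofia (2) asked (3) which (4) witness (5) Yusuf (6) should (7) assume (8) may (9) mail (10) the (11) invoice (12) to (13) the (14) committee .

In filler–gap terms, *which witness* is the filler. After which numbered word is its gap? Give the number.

In situ: Yusuf should assume which witness may mail the invoice to the committee.
'which witness' functions as the subject of the clause embedded under 'assume'. Wh-movement fronts it, leaving a gap right after 'assume':
Sofia asked which witness Yusuf should assume ___ may mail the invoice to the committee.
'assume' is word 7.

7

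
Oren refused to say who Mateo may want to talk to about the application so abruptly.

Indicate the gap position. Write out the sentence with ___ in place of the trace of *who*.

Underlying clause: Mateo may want to talk to who about the application so abruptly.
The filler 'who' is interpreted as the object of the preposition 'to'. The gap is right after 'to'.

Oren refused to say who Mateo may want to talk to ___ about the application so abruptly.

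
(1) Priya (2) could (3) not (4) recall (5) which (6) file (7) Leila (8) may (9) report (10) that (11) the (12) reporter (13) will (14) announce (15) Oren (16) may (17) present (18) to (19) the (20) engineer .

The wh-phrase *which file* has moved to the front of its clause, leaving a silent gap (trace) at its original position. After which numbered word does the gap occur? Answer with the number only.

Before movement: Leila may report that the reporter will announce Oren may present which file to the engineer.
'which file' functions as the direct object of 'present'. Wh-movement fronts it, leaving a gap right after 'present':
Priya could not recall which file Leila may report that the reporter will announce Oren may present ___ to the engineer.
'present' is word 17.

17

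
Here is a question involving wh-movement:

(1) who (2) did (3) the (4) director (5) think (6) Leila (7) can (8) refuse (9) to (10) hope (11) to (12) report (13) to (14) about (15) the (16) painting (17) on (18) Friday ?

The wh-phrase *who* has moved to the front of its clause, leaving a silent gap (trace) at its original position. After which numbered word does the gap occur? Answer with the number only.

Pre-movement form: The director did think Leila can refuse to hope to report to who about the painting on Friday.
'who' is the object of the preposition 'to'. It moves to the left edge, and the trace sits right after 'to':
Who did the director think Leila can refuse to hope to report to ___ about the painting on Friday?
'to' is word 13.

13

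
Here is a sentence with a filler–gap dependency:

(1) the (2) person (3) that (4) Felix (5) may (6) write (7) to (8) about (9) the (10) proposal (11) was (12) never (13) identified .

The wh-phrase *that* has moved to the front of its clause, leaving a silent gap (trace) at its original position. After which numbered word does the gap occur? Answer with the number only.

'that' is the object of the preposition 'to'. Wh-movement fronts it, leaving a gap right after 'to':
The person that Felix may write to ___ about the proposal was never identified.
'to' is word 7.

7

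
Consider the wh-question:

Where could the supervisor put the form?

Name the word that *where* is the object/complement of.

put

Before movement: The supervisor could put the form where.
The filler 'where' is interpreted as the locative complement of 'put'. It moves to the left edge, and the trace sits right after 'form':
Where could the supervisor put the form ___?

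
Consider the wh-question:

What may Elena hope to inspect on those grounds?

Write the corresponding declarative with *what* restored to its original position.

Elena may hope to inspect what on those grounds.

'what' functions as the direct object of 'inspect'. It moves to the left edge, and the trace sits right after 'inspect':
What may Elena hope to inspect ___ on those grounds?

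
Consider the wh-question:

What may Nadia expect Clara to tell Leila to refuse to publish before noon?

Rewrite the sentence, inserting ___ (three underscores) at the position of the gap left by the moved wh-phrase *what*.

Before movement: Nadia may expect Clara to tell Leila to refuse to publish what before noon.
'what' functions as the direct object of 'publish'. The gap is right after 'publish'.

What may Nadia expect Clara to tell Leila to refuse to publish ___ before noon?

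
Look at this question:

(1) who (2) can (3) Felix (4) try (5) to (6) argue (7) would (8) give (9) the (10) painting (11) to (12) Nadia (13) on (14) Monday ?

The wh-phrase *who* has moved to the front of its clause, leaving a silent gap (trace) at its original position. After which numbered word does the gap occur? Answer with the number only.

6

Underlying clause: Felix can try to argue who would give the painting to Nadia on Monday.
The filler 'who' is interpreted as the subject of the clause embedded under 'argue'. Wh-movement fronts it, leaving a gap right after 'argue':
Who can Felix try to argue ___ would give the painting to Nadia on Monday?
'argue' is word 6.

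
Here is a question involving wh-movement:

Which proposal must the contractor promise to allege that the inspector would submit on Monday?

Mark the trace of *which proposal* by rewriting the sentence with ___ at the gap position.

Underlying clause: The contractor must promise to allege that the inspector would submit which proposal on Monday.
'which proposal' is the direct object of 'submit'. The gap is right after 'submit'.

Which proposal must the contractor promise to allege that the inspector would submit ___ on Monday?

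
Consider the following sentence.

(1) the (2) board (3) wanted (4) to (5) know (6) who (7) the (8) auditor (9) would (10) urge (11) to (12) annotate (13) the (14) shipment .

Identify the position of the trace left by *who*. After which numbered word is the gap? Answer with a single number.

Before movement: The auditor would urge who to annotate the shipment.
'who' functions as the direct object of 'urge'. It moves to the left edge, and the trace sits right after 'urge':
The board wanted to know who the auditor would urge ___ to annotate the shipment.
'urge' is word 10.

10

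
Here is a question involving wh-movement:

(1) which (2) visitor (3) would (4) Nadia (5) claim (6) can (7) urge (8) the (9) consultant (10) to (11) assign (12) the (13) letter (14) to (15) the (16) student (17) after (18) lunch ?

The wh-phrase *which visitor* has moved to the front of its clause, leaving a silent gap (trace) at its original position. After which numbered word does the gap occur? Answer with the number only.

In situ: Nadia would claim which visitor can urge the consultant to assign the letter to the student after lunch.
The filler 'which visitor' is interpreted as the subject of the clause embedded under 'claim'. Wh-movement fronts it, leaving a gap right after 'claim':
Which visitor would Nadia claim ___ can urge the consultant to assign the letter to the student after lunch?
'claim' is word 5.

5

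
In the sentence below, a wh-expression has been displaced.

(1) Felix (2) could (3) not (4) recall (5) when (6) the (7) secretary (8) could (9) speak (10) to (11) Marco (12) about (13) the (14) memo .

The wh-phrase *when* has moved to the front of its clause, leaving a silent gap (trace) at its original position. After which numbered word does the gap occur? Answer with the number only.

14

In situ: The secretary could speak to Marco about the memo when.
'when' is the temporal adjunct. It moves to the left edge, and the trace sits right after 'memo':
Felix could not recall when the secretary could speak to Marco about the memo ___.
'memo' is word 14.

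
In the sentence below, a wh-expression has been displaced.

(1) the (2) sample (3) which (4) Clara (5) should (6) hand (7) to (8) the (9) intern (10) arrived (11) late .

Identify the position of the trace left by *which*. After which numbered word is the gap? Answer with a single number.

'which' functions as the direct object of 'hand'. Wh-movement fronts it, leaving a gap right after 'hand':
The sample which Clara should hand ___ to the intern arrived late.
'hand' is word 6.

6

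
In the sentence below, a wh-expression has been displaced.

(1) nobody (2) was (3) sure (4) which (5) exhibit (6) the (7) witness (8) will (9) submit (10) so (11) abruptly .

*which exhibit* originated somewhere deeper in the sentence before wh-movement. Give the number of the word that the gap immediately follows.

Pre-movement form: The witness will submit which exhibit so abruptly.
The filler 'which exhibit' is interpreted as the direct object of 'submit'. Fronting leaves a gap immediately after 'submit':
Nobody was sure which exhibit the witness will submit ___ so abruptly.
'submit' is word 9.

9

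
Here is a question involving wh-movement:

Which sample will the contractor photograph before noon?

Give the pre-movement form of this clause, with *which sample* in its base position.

The contractor will photograph which sample before noon.

The filler 'which sample' is interpreted as the direct object of 'photograph'. It moves to the left edge, and the trace sits right after 'photograph':
Which sample will the contractor photograph ___ before noon?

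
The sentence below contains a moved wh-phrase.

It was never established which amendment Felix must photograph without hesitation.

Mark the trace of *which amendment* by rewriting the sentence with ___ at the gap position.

In situ: Felix must photograph which amendment without hesitation.
'which amendment' is the direct object of 'photograph'. The gap is right after 'photograph'.

It was never established which amendment Felix must photograph ___ without hesitation.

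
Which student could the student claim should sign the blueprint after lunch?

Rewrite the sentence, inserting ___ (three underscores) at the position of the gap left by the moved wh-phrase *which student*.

In situ: The student could claim which student should sign the blueprint after lunch.
'which student' is the subject of the clause embedded under 'claim'. The gap is right after 'claim'.

Which student could the student claim ___ should sign the blueprint after lunch?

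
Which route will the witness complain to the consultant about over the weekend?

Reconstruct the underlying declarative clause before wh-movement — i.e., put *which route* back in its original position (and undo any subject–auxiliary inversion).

The filler 'which route' is interpreted as the object of the preposition 'about'. Fronting leaves a gap immediately after 'about':
Which route will the witness complain to the consultant about ___ over the weekend?

The witness will complain to the consultant about which route over the weekend.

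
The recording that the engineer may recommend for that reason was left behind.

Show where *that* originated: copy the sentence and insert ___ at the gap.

The filler 'that' is interpreted as the direct object of 'recommend'. The gap is right after 'recommend'.

The recording that the engineer may recommend ___ for that reason was left behind.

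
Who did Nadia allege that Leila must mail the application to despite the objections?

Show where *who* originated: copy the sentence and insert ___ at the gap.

Who did Nadia allege that Leila must mail the application to ___ despite the objections?

In situ: Nadia did allege that Leila must mail the application to who despite the objections.
'who' functions as the object of the preposition 'to' (recipient of 'mail'). The gap is right after 'to'.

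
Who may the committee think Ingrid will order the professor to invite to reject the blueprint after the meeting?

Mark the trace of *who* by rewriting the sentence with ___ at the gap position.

Underlying clause: The committee may think Ingrid will order the professor to invite who to reject the blueprint after the meeting.
The filler 'who' is interpreted as the direct object of 'invite'. The gap is right after 'invite'.

Who may the committee think Ingrid will order the professor to invite ___ to reject the blueprint after the meeting?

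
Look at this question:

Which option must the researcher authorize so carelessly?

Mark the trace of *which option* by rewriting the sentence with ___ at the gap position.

Before movement: The researcher must authorize which option so carelessly.
'which option' functions as the direct object of 'authorize'. The gap is right after 'authorize'.

Which option must the researcher authorize ___ so carelessly?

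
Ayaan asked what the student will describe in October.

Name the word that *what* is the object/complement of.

Pre-movement form: The student will describe what in October.
The filler 'what' is interpreted as the direct object of 'describe'. It moves to the left edge, and the trace sits right after 'describe':
Ayaan asked what the student will describe ___ in October.

describe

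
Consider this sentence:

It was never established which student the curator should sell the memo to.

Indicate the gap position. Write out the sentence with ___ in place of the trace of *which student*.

Pre-movement form: The curator should sell the memo to which student.
'which student' is the object of the preposition 'to' (recipient of 'sell'). The gap is right after 'to'.

It was never established which student the curator should sell the memo to ___.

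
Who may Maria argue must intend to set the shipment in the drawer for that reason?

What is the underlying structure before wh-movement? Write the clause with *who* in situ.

Maria may argue who must intend to set the shipment in the drawer for that reason.

'who' functions as the subject of the clause embedded under 'argue'. It moves to the left edge, and the trace sits right after 'argue':
Who may Maria argue ___ must intend to set the shipment in the drawer for that reason?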